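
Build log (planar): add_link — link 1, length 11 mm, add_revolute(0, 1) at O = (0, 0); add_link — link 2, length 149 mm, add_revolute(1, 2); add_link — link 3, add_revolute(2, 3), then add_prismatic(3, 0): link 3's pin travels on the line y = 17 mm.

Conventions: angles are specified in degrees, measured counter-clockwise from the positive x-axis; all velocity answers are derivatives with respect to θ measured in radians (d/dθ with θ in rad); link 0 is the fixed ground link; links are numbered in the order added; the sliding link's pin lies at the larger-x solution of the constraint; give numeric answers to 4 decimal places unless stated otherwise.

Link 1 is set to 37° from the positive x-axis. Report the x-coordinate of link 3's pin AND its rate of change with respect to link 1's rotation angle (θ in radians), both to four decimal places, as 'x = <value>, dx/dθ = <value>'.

geometry: r = 11 mm, L = 149 mm, e = 17 mm
crank pin P = (r cos θ, r sin θ) = (8.784991, 6.619965)
h = r sin θ − e = 6.619965 − 17 = -10.380035
x = r cos θ + √(L² − h²) = 8.784991 + 148.637999 = 157.422990
dx/dθ = −r sin θ − h·r cos θ/√(L² − h²) (θ in radians; h = -10.380035) = -6.006471

x = 157.4230, dx/dθ = -6.0065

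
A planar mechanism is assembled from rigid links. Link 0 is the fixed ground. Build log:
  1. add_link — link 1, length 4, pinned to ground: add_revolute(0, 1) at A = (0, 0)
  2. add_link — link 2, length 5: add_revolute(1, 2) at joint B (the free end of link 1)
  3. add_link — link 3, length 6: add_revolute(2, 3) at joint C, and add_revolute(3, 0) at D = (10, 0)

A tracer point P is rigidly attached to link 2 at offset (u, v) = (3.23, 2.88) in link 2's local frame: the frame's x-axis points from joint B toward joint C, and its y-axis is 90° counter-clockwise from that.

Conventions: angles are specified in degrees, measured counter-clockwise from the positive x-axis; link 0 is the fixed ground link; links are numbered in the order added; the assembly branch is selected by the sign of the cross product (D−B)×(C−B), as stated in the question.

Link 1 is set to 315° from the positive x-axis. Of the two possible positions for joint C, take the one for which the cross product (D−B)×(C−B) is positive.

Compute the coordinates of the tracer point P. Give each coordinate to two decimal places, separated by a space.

A=(0,0), D=(10.00,0)
B = A + 4.00·(cos315°, sin315°) = (2.8284, -2.8284)
|BD| = 7.7092
circle(B,5.00) ∩ circle(D,6.00): a=3.1412, h=3.8901
  candidates: C₊=(4.3233,1.9429) cross=29.990; C₋=(7.1778,-5.2948) cross=-29.990
  branch + wants cross > 0 → take C=(4.3233,1.9429) (cross=29.990)
ex = (C−B)/|BC| = (0.2990,0.9543); ey = (-0.9543,0.2990)
P = B + 3.23·ex + 2.88·ey = (1.0458,1.1149)

1.05 1.11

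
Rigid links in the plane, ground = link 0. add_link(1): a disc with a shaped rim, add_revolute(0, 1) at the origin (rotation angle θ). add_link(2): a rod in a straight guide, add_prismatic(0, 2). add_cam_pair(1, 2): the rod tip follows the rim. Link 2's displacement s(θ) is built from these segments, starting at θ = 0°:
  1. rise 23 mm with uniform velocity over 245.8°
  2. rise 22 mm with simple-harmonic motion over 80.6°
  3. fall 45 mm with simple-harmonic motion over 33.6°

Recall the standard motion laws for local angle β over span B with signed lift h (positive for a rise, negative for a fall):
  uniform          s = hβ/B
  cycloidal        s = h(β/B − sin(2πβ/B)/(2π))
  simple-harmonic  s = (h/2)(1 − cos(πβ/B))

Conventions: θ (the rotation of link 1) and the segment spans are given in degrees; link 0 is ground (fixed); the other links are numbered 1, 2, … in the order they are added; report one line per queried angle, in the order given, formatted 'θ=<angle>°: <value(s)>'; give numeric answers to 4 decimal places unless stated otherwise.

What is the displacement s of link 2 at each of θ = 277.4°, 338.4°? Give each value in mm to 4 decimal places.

segment 1 (0° to 245.8°, uniform, h = 23) is passed completely: s = 0.0000 + (23) = 23.0000
θ = 277.4° falls in segment 2 (245.8° to 326.4°, simple-harmonic, h = 22): β = 277.4 − 245.8 = 31.6°, B = 80.6°; Δs = 22/2·(1 − cos(π·0.3921)) = 7.3409; s = 23.0000 + 7.3409 = 30.3409
segment 2 (245.8° to 326.4°, simple-harmonic, h = 22) is passed completely: s = 23.0000 + (22) = 45.0000
θ = 338.4° falls in segment 3 (326.4° to 360°, simple-harmonic, h = -45): β = 338.4 − 326.4 = 12°, B = 33.6°; Δs = -45/2·(1 − cos(π·0.3571)) = -12.7376; s = 45.0000 − 12.7376 = 32.2624

θ=277.4°: 30.3409
θ=338.4°: 32.2624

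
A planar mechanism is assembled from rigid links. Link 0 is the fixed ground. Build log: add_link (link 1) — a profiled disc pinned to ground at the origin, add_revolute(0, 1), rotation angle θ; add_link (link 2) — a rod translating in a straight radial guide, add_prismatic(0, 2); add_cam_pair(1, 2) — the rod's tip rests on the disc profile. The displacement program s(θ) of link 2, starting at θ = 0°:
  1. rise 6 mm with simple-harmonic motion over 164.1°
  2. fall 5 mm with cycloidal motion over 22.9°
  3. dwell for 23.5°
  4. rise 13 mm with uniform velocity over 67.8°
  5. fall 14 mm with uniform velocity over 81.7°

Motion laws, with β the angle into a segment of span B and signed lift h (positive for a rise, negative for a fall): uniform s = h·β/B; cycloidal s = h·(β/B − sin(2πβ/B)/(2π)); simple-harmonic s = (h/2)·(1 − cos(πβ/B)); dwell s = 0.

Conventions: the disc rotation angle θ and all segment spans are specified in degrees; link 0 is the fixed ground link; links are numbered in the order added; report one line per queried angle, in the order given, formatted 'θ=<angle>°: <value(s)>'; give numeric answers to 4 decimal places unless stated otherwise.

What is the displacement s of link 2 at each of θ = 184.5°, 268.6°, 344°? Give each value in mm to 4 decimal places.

seg 1 [0°–164.1°] simple-harmonic, h=6: full span → s += 6 → s = 6.0000
seg 2 [164.1°–187°] cycloidal, h=-5: θ=184.5° here. β=20.4, B=22.9. -5·(0.8908 − sin(2π·0.8908)/(2π)) = -4.9582 → s = 1.0418
seg 2 [164.1°–187°] cycloidal, h=-5: full span → s += -5 → s = 1.0000
seg 3 [187°–210.5°] dwell: s stays 1.0000
seg 4 [210.5°–278.3°] uniform, h=13: θ=268.6° here. β=58.1, B=67.8. 13·58.1/67.8 = 11.1401 → s = 12.1401
seg 4 [210.5°–278.3°] uniform, h=13: full span → s += 13 → s = 14.0000
seg 5 [278.3°–360°] uniform, h=-14: θ=344° here. β=65.7, B=81.7. -14·65.7/81.7 = -11.2583 → s = 2.7417

θ=184.5°: 1.0418
θ=268.6°: 12.1401
θ=344°: 2.7417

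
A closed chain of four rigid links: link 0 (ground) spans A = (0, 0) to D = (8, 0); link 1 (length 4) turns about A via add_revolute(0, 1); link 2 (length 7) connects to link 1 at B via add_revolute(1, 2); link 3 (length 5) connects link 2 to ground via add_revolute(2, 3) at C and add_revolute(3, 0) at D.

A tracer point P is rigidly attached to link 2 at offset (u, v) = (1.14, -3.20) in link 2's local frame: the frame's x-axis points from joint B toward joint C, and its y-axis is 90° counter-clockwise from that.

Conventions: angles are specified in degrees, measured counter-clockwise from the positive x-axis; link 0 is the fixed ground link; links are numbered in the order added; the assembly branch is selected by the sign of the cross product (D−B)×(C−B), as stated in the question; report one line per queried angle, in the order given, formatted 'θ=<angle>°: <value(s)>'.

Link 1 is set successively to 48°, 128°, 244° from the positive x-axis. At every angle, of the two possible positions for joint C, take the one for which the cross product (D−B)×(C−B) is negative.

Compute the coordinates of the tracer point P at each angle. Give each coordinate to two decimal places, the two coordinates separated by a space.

A=(0,0), D=(8.00,0)
θ=48°: B = A + 4.00·(cos48°, sin48°) = (2.6765, 2.9726)
θ=48°: |BD| = 6.0972
θ=48°: circle(B,7.00) ∩ circle(D,5.00): a=5.0167, h=4.8819
θ=48°:   candidates: C₊=(9.4367,4.7891) cross=29.766; C₋=(4.6766,-3.7356) cross=-29.766
θ=48°:   branch - wants cross < 0 → take C=(4.6766,-3.7356) (cross=-29.766)
θ=48°: ex = (C−B)/|BC| = (0.2857,-0.9583); ey = (0.9583,0.2857)
θ=48°: P = B + 1.14·ex + -3.20·ey = (-0.0644,0.9658)
θ=128°: B = A + 4.00·(cos128°, sin128°) = (-2.4626, 3.1520)
θ=128°: |BD| = 10.9271
θ=128°: circle(B,7.00) ∩ circle(D,5.00): a=6.5618, h=2.4379
θ=128°:   candidates: C₊=(4.5234,3.5935) cross=26.639; C₋=(3.1169,-1.0750) cross=-26.639
θ=128°:   branch - wants cross < 0 → take C=(3.1169,-1.0750) (cross=-26.639)
θ=128°: ex = (C−B)/|BC| = (0.7971,-0.6039); ey = (0.6039,0.7971)
θ=128°: P = B + 1.14·ex + -3.20·ey = (-3.4864,-0.0870)
θ=244°: B = A + 4.00·(cos244°, sin244°) = (-1.7535, -3.5952)
θ=244°: |BD| = 10.3950
θ=244°: circle(B,7.00) ∩ circle(D,5.00): a=6.3519, h=2.9417
θ=244°:   candidates: C₊=(3.1890,1.3618) cross=30.579; C₋=(5.2238,-4.1585) cross=-30.579
θ=244°:   branch - wants cross < 0 → take C=(5.2238,-4.1585) (cross=-30.579)
θ=244°: ex = (C−B)/|BC| = (0.9968,-0.0805); ey = (0.0805,0.9968)
θ=244°: P = B + 1.14·ex + -3.20·ey = (-0.8747,-6.8765)

θ=48°: -0.06 0.97
θ=128°: -3.49 -0.09
θ=244°: -0.87 -6.88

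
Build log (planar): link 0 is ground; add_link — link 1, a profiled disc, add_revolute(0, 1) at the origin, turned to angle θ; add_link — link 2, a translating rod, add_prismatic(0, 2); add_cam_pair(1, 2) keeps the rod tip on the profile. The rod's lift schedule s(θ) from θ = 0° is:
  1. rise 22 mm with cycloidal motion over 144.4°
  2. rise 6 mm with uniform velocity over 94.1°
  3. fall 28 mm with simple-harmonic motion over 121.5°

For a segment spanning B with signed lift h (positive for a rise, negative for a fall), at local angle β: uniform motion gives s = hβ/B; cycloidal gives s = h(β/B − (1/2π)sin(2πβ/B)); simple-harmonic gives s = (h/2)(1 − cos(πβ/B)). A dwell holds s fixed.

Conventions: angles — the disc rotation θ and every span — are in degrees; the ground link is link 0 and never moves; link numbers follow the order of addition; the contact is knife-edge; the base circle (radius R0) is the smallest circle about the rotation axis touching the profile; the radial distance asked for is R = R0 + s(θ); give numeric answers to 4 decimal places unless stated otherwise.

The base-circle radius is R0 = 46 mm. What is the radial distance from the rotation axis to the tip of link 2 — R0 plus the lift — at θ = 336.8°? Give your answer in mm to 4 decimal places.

seg 1 [0°–144.4°] cycloidal, h=22: full span → s += 22 → s = 22.0000
seg 2 [144.4°–238.5°] uniform, h=6: full span → s += 6 → s = 28.0000
seg 3 [238.5°–360°] simple-harmonic, h=-28: θ=336.8° here. β=98.3, B=121.5. -28/2·(1 − cos(π·0.8091)) = -25.5557 → s = 2.4443
R = R0 + s = 46 + 2.4443 = 48.4443

48.4443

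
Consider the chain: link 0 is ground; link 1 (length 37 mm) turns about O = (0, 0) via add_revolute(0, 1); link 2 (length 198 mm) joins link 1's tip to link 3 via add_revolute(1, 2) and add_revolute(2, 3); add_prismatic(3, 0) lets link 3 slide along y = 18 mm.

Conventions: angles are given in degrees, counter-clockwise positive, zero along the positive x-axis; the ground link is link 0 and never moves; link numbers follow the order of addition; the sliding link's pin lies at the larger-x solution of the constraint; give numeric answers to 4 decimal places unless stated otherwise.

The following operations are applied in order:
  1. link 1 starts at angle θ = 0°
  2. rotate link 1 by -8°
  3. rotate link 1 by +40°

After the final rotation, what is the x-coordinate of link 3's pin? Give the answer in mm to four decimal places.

geometry: r = 37 mm, L = 198 mm, e = 18 mm; θ starts at 0°
rotate link 1 by -8°: θ ← 0° -8° = -8°
rotate link 1 by +40°: θ ← -8° +40° = 32°
crank pin P = (r cos θ, r sin θ) = (31.377780, 19.607013)
h = r sin θ − e = 19.607013 − 18 = 1.607013
x = r cos θ + √(L² − h²) = 31.377780 + 197.993478 = 229.371258

229.3713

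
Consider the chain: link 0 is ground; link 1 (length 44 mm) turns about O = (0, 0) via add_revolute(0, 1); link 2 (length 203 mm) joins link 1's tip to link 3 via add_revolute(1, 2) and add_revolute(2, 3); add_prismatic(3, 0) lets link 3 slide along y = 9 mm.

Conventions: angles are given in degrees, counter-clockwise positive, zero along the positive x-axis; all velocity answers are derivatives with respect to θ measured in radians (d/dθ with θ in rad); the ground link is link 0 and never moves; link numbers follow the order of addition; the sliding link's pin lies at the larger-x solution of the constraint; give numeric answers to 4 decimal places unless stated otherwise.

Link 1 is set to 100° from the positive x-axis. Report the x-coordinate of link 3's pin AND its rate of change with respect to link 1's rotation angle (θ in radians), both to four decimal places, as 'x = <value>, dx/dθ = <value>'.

geometry: r = 44 mm, L = 203 mm, e = 9 mm
crank pin P = (r cos θ, r sin θ) = (-7.640520, 43.331541)
h = r sin θ − e = 43.331541 − 9 = 34.331541
x = r cos θ + √(L² − h²) = -7.640520 + 200.075849 = 192.435329
dx/dθ = −r sin θ − h·r cos θ/√(L² − h²) (θ in radians; h = 34.331541) = -42.020484

x = 192.4353, dx/dθ = -42.0205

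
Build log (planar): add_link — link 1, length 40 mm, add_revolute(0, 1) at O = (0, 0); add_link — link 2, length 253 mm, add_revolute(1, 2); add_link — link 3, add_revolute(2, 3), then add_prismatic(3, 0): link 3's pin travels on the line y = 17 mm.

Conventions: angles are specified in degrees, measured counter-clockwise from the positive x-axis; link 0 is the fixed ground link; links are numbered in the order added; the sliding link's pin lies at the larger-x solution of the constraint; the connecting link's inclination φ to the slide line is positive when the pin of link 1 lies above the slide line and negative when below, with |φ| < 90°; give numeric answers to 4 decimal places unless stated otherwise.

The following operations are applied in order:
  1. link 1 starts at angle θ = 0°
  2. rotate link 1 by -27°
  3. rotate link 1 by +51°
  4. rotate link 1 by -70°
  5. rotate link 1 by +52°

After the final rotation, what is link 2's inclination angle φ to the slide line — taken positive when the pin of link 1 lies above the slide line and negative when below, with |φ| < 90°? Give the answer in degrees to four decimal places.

geometry: r = 40 mm, L = 253 mm, e = 17 mm; θ starts at 0°
rotate link 1 by -27°: θ ← 0° -27° = -27°
rotate link 1 by +51°: θ ← -27° +51° = 24°
rotate link 1 by -70°: θ ← 24° -70° = -46°
rotate link 1 by +52°: θ ← -46° +52° = 6°
h = r sin θ − e = 4.181139 − 17 = -12.818861
sin φ = h / L = -12.818861 / 253 = -0.05066744
φ = arcsin(-0.05066744) = -2.904274°

-2.9043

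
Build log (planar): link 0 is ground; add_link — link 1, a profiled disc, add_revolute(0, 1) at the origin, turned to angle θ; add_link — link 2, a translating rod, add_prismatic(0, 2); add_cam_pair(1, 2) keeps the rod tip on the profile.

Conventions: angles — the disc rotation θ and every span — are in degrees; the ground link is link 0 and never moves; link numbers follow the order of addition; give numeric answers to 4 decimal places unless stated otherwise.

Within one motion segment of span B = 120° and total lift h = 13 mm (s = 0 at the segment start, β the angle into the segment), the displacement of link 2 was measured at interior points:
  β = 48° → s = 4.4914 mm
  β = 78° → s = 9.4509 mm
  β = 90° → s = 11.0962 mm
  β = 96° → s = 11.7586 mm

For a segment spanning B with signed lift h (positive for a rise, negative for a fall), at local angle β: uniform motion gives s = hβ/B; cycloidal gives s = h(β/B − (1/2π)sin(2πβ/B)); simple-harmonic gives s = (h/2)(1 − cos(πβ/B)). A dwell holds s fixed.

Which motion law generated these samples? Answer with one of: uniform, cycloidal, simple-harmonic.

candidates at β/B = r: uniform s = h·r (linear in β); cycloidal s = h·(r − sin(2πr)/(2π)); simple-harmonic s = (h/2)(1 − cos(πr))
β=48°: printed 4.4914 | uniform 5.2000, cycloidal 3.9839, simple-harmonic 4.4914
β=78°: printed 9.4509 | uniform 8.4500, cycloidal 10.1239, simple-harmonic 9.4509
β=90°: printed 11.0962 | uniform 9.7500, cycloidal 11.8190, simple-harmonic 11.0962
β=96°: printed 11.7586 | uniform 10.4000, cycloidal 12.3677, simple-harmonic 11.7586
only one law matches every sample → simple-harmonic

simple-harmonic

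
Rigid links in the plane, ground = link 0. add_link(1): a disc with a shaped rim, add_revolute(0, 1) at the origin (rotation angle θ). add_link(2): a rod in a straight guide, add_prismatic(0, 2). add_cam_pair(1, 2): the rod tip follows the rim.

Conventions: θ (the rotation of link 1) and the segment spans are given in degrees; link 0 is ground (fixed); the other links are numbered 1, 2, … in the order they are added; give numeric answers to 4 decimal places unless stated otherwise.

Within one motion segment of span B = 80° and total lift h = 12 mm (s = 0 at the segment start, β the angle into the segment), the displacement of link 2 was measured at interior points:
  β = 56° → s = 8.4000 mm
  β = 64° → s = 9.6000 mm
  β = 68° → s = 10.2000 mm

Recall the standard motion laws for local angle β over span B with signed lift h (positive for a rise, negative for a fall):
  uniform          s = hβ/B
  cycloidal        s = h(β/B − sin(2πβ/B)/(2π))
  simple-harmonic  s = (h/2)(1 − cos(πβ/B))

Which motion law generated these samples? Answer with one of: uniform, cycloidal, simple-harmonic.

candidates at β/B = r: uniform s = h·r (linear in β); cycloidal s = h·(r − sin(2πr)/(2π)); simple-harmonic s = (h/2)(1 − cos(πr))
β=56°: printed 8.4000 | uniform 8.4000, cycloidal 10.2164, simple-harmonic 9.5267
β=64°: printed 9.6000 | uniform 9.6000, cycloidal 11.4164, simple-harmonic 10.8541
β=68°: printed 10.2000 | uniform 10.2000, cycloidal 11.7451, simple-harmonic 11.3460
only one law matches every sample → uniform

uniform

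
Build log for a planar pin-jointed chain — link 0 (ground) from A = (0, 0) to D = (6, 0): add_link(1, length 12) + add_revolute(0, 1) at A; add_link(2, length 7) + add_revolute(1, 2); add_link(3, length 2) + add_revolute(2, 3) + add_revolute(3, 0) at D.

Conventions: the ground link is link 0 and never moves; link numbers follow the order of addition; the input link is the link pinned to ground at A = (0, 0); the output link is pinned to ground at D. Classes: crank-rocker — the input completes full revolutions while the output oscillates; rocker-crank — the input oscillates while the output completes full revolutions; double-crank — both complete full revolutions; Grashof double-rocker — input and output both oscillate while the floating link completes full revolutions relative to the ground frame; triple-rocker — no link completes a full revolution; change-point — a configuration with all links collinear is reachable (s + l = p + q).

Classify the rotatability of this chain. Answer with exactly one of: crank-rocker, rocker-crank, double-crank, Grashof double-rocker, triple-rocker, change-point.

lengths: ground=6, input=12, coupler=7, output=2
sorted: s=2 (shortest), l=12 (longest), p+q=13
s + l = 14 vs p + q = 13
s + l > p + q → non-Grashof → no link fully rotates → triple-rocker

triple-rocker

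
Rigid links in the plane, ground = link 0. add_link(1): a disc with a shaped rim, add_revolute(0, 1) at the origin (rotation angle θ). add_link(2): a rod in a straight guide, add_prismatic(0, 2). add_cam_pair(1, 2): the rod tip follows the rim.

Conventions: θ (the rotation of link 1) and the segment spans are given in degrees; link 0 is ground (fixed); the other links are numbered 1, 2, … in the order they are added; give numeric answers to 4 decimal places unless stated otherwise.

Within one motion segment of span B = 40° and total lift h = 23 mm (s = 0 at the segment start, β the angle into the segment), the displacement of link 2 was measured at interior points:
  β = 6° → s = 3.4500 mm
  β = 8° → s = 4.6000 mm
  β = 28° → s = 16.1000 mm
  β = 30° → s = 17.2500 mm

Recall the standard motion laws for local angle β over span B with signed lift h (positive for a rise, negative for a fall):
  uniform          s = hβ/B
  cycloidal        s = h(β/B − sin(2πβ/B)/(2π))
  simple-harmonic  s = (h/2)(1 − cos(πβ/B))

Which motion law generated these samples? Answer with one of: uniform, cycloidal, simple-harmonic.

candidates at β/B = r: uniform s = h·r (linear in β); cycloidal s = h·(r − sin(2πr)/(2π)); simple-harmonic s = (h/2)(1 − cos(πr))
β=6°: printed 3.4500 | uniform 3.4500, cycloidal 0.4885, simple-harmonic 1.2534
β=8°: printed 4.6000 | uniform 4.6000, cycloidal 1.1186, simple-harmonic 2.1963
β=28°: printed 16.1000 | uniform 16.1000, cycloidal 19.5814, simple-harmonic 18.2595
β=30°: printed 17.2500 | uniform 17.2500, cycloidal 20.9106, simple-harmonic 19.6317
only one law matches every sample → uniform

uniform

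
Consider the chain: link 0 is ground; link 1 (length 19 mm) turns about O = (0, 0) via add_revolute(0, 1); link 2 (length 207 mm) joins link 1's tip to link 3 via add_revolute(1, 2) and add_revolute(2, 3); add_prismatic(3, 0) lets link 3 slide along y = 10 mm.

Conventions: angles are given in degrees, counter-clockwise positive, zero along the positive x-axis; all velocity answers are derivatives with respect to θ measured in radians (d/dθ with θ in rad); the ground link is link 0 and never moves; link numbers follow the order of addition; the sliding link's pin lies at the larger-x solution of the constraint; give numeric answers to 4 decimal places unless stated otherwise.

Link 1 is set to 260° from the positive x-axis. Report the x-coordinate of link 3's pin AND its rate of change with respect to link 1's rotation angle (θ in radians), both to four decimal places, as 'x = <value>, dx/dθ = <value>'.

geometry: r = 19 mm, L = 207 mm, e = 10 mm
crank pin P = (r cos θ, r sin θ) = (-3.299315, -18.711347)
h = r sin θ − e = -18.711347 − 10 = -28.711347
x = r cos θ + √(L² − h²) = -3.299315 + 204.999167 = 201.699852
dx/dθ = −r sin θ − h·r cos θ/√(L² − h²) (θ in radians; h = -28.711347) = 18.249259

x = 201.6999, dx/dθ = 18.2493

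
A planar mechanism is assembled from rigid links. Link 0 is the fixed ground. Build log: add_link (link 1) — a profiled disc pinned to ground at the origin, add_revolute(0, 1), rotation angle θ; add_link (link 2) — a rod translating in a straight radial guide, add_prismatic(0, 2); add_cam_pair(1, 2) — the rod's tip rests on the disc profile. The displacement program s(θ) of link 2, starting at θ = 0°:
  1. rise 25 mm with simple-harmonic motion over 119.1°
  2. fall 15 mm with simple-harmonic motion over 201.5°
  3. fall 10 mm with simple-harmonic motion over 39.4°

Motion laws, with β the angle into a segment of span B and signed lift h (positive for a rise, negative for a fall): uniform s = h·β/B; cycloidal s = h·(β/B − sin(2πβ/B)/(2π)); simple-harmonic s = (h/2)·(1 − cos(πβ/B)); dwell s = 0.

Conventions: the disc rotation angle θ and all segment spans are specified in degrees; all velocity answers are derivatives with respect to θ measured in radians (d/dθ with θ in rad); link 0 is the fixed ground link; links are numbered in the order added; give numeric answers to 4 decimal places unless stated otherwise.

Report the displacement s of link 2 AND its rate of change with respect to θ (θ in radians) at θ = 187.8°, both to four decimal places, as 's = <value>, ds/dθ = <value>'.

seg 1 [0°–119.1°] simple-harmonic, h=25: full span → s += 25 → s = 25.0000
seg 2 [119.1°–320.6°] simple-harmonic, h=-15: θ=187.8° here. β=68.7, B=201.5. -15/2·(1 − cos(π·0.3409)) = -3.9063 → s = 21.0937
velocity in seg [119.1°–320.6°] (simple-harmonic), θ in radians: β = 68.7° = 1.1990 rad, B = 201.5° = 3.5168 rad; ds/dθ = (πh/(2B)) sin(πβ/B) = (π·(-15)/(2·3.5168)) sin(π·0.3409) = -5.880573 mm/rad

s = 21.0937, ds/dθ = -5.8806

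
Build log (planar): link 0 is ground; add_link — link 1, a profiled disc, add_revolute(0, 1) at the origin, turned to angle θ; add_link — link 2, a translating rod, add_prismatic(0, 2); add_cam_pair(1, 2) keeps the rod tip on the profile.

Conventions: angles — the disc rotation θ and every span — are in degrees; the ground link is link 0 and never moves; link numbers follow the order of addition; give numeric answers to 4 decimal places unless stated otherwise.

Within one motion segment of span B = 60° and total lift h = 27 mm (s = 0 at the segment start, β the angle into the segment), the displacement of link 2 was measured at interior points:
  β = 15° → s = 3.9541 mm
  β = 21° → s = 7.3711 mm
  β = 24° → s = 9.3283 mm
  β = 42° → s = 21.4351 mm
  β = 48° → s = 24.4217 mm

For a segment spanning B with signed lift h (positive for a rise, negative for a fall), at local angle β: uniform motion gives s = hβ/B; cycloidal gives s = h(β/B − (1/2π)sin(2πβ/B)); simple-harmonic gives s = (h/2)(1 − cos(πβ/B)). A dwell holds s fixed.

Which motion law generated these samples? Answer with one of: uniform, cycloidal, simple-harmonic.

candidates at β/B = r: uniform s = h·r (linear in β); cycloidal s = h·(r − sin(2πr)/(2π)); simple-harmonic s = (h/2)(1 − cos(πr))
β=15°: printed 3.9541 | uniform 6.7500, cycloidal 2.4528, simple-harmonic 3.9541
β=21°: printed 7.3711 | uniform 9.4500, cycloidal 5.9735, simple-harmonic 7.3711
β=24°: printed 9.3283 | uniform 10.8000, cycloidal 8.2742, simple-harmonic 9.3283
β=42°: printed 21.4351 | uniform 18.9000, cycloidal 22.9869, simple-harmonic 21.4351
β=48°: printed 24.4217 | uniform 21.6000, cycloidal 25.6869, simple-harmonic 24.4217
only one law matches every sample → simple-harmonic

simple-harmonic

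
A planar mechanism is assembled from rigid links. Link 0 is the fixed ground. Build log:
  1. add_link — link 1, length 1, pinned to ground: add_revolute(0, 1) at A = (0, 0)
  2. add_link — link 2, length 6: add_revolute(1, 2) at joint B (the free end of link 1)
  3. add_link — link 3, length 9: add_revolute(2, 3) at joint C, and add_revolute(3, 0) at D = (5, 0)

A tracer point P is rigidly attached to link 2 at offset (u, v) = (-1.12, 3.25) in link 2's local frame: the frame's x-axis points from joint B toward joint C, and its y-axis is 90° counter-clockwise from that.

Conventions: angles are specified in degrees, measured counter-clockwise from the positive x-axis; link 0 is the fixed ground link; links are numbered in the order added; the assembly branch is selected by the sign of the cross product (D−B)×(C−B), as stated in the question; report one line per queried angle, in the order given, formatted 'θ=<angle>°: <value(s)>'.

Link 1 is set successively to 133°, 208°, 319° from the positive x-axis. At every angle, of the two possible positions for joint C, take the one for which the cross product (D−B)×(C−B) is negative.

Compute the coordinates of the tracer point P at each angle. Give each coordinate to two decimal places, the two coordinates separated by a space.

A=(0,0), D=(5.00,0)
θ=133°: B = A + 1.00·(cos133°, sin133°) = (-0.6820, 0.7314)
θ=133°: |BD| = 5.7289
θ=133°: circle(B,6.00) ∩ circle(D,9.00): a=-1.0630, h=5.9051
θ=133°:   candidates: C₊=(-0.9825,6.7238) cross=33.829; C₋=(-2.4902,-4.9897) cross=-33.829
θ=133°:   branch - wants cross < 0 → take C=(-2.4902,-4.9897) (cross=-33.829)
θ=133°: ex = (C−B)/|BC| = (-0.3014,-0.9535); ey = (0.9535,-0.3014)
θ=133°: P = B + -1.12·ex + 3.25·ey = (2.7544,0.8198)
θ=208°: B = A + 1.00·(cos208°, sin208°) = (-0.8829, -0.4695)
θ=208°: |BD| = 5.9017
θ=208°: circle(B,6.00) ∩ circle(D,9.00): a=-0.8617, h=5.9378
θ=208°:   candidates: C₊=(-2.2142,5.3810) cross=35.043; C₋=(-1.2695,-6.4570) cross=-35.043
θ=208°:   branch - wants cross < 0 → take C=(-1.2695,-6.4570) (cross=-35.043)
θ=208°: ex = (C−B)/|BC| = (-0.0644,-0.9979); ey = (0.9979,-0.0644)
θ=208°: P = B + -1.12·ex + 3.25·ey = (2.4325,0.4388)
θ=319°: B = A + 1.00·(cos319°, sin319°) = (0.7547, -0.6561)
θ=319°: |BD| = 4.2957
θ=319°: circle(B,6.00) ∩ circle(D,9.00): a=-3.0900, h=5.1432
θ=319°:   candidates: C₊=(-3.0845,3.9548) cross=22.093; C₋=(-1.5135,-6.2108) cross=-22.093
θ=319°:   branch - wants cross < 0 → take C=(-1.5135,-6.2108) (cross=-22.093)
θ=319°: ex = (C−B)/|BC| = (-0.3780,-0.9258); ey = (0.9258,-0.3780)
θ=319°: P = B + -1.12·ex + 3.25·ey = (4.1869,-0.8478)

θ=133°: 2.75 0.82
θ=208°: 2.43 0.44
θ=319°: 4.19 -0.85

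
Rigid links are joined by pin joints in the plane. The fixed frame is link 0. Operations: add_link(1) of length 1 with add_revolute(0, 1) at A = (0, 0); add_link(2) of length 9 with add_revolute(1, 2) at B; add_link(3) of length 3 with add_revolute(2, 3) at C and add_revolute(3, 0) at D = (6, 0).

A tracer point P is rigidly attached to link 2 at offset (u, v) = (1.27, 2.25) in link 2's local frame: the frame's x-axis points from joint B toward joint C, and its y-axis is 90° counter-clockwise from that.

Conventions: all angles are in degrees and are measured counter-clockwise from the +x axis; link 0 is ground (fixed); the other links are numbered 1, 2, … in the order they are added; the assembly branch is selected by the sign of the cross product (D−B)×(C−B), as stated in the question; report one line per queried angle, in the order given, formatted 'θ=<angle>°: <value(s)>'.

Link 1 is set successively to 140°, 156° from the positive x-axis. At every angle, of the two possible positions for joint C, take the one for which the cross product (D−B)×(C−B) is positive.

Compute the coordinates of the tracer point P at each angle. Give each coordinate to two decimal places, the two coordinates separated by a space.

A=(0,0), D=(6.00,0)
θ=140°: B = A + 1.00·(cos140°, sin140°) = (-0.7660, 0.6428)
θ=140°: |BD| = 6.7965
θ=140°: circle(B,9.00) ∩ circle(D,3.00): a=8.6951, h=2.3228
θ=140°:   candidates: C₊=(8.1098,2.1328) cross=15.787; C₋=(7.6704,-2.4919) cross=-15.787
θ=140°:   branch + wants cross > 0 → take C=(8.1098,2.1328) (cross=15.787)
θ=140°: ex = (C−B)/|BC| = (0.9862,0.1656); ey = (-0.1656,0.9862)
θ=140°: P = B + 1.27·ex + 2.25·ey = (0.1139,3.0720)
θ=156°: B = A + 1.00·(cos156°, sin156°) = (-0.9135, 0.4067)
θ=156°: |BD| = 6.9255
θ=156°: circle(B,9.00) ∩ circle(D,3.00): a=8.6609, h=2.4471
θ=156°:   candidates: C₊=(7.8762,2.3409) cross=16.947; C₋=(7.5887,-2.5448) cross=-16.947
θ=156°:   branch + wants cross > 0 → take C=(7.8762,2.3409) (cross=16.947)
θ=156°: ex = (C−B)/|BC| = (0.9766,0.2149); ey = (-0.2149,0.9766)
θ=156°: P = B + 1.27·ex + 2.25·ey = (-0.1568,2.8771)

θ=140°: 0.11 3.07
θ=156°: -0.16 2.88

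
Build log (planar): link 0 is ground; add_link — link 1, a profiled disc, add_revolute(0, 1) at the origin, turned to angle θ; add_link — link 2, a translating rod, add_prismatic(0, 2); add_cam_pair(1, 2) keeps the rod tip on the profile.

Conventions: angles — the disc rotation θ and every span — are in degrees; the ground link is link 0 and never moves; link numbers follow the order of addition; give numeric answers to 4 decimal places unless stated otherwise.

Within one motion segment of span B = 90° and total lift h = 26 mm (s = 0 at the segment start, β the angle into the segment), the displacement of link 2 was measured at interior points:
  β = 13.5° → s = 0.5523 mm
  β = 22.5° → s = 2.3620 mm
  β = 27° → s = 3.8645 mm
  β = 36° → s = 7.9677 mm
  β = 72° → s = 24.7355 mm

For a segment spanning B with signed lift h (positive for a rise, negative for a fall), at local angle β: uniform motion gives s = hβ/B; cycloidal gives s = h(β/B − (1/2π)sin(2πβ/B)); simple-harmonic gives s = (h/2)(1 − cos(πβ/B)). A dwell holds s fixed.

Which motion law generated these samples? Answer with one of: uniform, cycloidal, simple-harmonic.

candidates at β/B = r: uniform s = h·r (linear in β); cycloidal s = h·(r − sin(2πr)/(2π)); simple-harmonic s = (h/2)(1 − cos(πr))
β=13.5°: printed 0.5523 | uniform 3.9000, cycloidal 0.5523, simple-harmonic 1.4169
β=22.5°: printed 2.3620 | uniform 6.5000, cycloidal 2.3620, simple-harmonic 3.8076
β=27°: printed 3.8645 | uniform 7.8000, cycloidal 3.8645, simple-harmonic 5.3588
β=36°: printed 7.9677 | uniform 10.4000, cycloidal 7.9677, simple-harmonic 8.9828
β=72°: printed 24.7355 | uniform 20.8000, cycloidal 24.7355, simple-harmonic 23.5172
only one law matches every sample → cycloidal

cycloidal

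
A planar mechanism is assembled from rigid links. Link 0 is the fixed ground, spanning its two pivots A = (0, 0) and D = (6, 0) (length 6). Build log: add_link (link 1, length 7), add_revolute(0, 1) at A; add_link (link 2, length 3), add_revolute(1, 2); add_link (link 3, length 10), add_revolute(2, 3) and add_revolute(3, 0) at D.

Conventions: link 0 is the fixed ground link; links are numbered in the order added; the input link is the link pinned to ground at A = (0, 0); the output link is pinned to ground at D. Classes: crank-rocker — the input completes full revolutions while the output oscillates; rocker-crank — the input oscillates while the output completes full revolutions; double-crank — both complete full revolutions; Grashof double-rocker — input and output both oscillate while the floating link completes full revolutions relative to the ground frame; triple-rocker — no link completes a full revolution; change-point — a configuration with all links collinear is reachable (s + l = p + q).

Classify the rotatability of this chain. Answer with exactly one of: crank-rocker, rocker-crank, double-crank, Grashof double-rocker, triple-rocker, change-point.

lengths: ground=6, input=7, coupler=3, output=10
sorted: s=3 (shortest), l=10 (longest), p+q=13
s + l = 13 vs p + q = 13
s + l = p + q → change-point (collinear configuration reachable)

change-point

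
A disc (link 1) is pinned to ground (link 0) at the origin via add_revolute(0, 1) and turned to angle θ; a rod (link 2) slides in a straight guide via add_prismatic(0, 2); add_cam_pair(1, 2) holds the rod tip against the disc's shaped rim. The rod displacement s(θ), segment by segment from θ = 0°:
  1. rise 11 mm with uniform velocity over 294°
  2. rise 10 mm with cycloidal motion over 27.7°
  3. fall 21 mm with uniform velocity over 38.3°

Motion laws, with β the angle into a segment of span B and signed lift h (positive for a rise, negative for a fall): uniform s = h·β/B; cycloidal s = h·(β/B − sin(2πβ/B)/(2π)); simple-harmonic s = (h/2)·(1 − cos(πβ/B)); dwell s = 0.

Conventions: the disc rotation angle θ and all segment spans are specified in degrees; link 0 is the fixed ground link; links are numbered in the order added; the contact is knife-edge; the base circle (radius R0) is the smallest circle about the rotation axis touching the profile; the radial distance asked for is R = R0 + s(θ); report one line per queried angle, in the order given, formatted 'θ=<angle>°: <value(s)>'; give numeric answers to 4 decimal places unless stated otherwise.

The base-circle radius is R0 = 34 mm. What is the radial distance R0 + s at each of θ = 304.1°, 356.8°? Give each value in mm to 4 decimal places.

segment 1 (0° to 294°, uniform, h = 11) is passed completely: s = 0.0000 + (11) = 11.0000
θ = 304.1° falls in segment 2 (294° to 321.7°, cycloidal, h = 10): β = 304.1 − 294 = 10.1°, B = 27.7°; Δs = 10·(0.3646 − sin(2π·0.3646)/(2π)) = 2.4499; s = 11.0000 + 2.4499 = 13.4499
segment 2 (294° to 321.7°, cycloidal, h = 10) is passed completely: s = 11.0000 + (10) = 21.0000
θ = 356.8° falls in segment 3 (321.7° to 360°, uniform, h = -21): β = 356.8 − 321.7 = 35.1°, B = 38.3°; Δs = -21·35.1/38.3 = -19.2454; s = 21.0000 − 19.2454 = 1.7546
θ=304.1°: R = R0 + s = 34 + 13.4499 = 47.4499
θ=356.8°: R = R0 + s = 34 + 1.7546 = 35.7546

θ=304.1°: 47.4499
θ=356.8°: 35.7546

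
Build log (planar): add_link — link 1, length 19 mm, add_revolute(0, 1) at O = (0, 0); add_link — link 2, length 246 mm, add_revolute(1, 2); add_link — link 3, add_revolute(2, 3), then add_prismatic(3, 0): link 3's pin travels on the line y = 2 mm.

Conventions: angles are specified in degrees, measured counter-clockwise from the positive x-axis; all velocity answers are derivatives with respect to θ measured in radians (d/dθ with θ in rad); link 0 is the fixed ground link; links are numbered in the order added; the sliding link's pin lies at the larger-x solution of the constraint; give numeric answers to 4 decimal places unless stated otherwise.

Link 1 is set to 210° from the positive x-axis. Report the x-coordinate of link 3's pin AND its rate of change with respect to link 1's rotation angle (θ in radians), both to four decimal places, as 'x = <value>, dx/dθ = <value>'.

geometry: r = 19 mm, L = 246 mm, e = 2 mm
crank pin P = (r cos θ, r sin θ) = (-16.454483, -9.500000)
h = r sin θ − e = -9.500000 − 2 = -11.500000
x = r cos θ + √(L² − h²) = -16.454483 + 245.731052 = 229.276569
dx/dθ = −r sin θ − h·r cos θ/√(L² − h²) (θ in radians; h = -11.500000) = 8.729944

x = 229.2766, dx/dθ = 8.7299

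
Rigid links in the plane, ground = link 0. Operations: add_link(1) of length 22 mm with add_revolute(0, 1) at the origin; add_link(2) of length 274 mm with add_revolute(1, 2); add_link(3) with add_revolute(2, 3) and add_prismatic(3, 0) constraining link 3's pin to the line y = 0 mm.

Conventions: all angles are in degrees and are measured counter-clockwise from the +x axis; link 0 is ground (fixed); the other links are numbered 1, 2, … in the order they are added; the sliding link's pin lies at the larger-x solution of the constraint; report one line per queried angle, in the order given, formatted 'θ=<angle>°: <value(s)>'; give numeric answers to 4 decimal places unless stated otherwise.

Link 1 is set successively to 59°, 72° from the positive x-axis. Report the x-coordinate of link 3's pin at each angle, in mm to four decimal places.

geometry: r = 22 mm, L = 274 mm, e = 0 mm
θ=59°: crank pin P = (r cos θ, r sin θ) = (11.330838, 18.857681)
θ=59°: h = r sin θ − e = 18.857681 − 0 = 18.857681
θ=59°: x = r cos θ + √(L² − h²) = 11.330838 + 273.350303 = 284.681140
θ=72°: crank pin P = (r cos θ, r sin θ) = (6.798374, 20.923243)
θ=72°: h = r sin θ − e = 20.923243 − 0 = 20.923243
θ=72°: x = r cos θ + √(L² − h²) = 6.798374 + 273.199960 = 279.998333

θ=59°: 284.6811
θ=72°: 279.9983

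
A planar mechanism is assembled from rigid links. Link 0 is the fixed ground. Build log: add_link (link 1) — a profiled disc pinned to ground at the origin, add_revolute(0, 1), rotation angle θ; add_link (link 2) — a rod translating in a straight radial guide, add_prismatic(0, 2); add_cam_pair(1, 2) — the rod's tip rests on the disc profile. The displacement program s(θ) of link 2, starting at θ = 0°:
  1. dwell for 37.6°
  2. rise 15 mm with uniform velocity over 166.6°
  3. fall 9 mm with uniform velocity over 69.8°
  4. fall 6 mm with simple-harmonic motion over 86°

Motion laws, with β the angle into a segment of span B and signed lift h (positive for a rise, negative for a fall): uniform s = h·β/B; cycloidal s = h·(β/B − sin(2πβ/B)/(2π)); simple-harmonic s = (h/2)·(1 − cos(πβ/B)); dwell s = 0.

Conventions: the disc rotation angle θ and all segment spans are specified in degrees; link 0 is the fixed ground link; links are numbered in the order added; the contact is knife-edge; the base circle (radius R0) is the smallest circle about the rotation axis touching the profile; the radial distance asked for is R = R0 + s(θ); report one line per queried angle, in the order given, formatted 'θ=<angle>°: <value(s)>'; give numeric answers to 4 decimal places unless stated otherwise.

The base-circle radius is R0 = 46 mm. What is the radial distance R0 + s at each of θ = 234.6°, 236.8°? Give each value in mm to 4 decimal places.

seg 1 [0°–37.6°] dwell: s stays 0.0000
seg 2 [37.6°–204.2°] uniform, h=15: full span → s += 15 → s = 15.0000
seg 3 [204.2°–274°] uniform, h=-9: θ=234.6° here. β=30.4, B=69.8. -9·30.4/69.8 = -3.9198 → s = 11.0802
seg 3 [204.2°–274°] uniform, h=-9: θ=236.8° here. β=32.6, B=69.8. -9·32.6/69.8 = -4.2034 → s = 10.7966
θ=234.6°: R = R0 + s = 46 + 11.0802 = 57.0802
θ=236.8°: R = R0 + s = 46 + 10.7966 = 56.7966

θ=234.6°: 57.0802
θ=236.8°: 56.7966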